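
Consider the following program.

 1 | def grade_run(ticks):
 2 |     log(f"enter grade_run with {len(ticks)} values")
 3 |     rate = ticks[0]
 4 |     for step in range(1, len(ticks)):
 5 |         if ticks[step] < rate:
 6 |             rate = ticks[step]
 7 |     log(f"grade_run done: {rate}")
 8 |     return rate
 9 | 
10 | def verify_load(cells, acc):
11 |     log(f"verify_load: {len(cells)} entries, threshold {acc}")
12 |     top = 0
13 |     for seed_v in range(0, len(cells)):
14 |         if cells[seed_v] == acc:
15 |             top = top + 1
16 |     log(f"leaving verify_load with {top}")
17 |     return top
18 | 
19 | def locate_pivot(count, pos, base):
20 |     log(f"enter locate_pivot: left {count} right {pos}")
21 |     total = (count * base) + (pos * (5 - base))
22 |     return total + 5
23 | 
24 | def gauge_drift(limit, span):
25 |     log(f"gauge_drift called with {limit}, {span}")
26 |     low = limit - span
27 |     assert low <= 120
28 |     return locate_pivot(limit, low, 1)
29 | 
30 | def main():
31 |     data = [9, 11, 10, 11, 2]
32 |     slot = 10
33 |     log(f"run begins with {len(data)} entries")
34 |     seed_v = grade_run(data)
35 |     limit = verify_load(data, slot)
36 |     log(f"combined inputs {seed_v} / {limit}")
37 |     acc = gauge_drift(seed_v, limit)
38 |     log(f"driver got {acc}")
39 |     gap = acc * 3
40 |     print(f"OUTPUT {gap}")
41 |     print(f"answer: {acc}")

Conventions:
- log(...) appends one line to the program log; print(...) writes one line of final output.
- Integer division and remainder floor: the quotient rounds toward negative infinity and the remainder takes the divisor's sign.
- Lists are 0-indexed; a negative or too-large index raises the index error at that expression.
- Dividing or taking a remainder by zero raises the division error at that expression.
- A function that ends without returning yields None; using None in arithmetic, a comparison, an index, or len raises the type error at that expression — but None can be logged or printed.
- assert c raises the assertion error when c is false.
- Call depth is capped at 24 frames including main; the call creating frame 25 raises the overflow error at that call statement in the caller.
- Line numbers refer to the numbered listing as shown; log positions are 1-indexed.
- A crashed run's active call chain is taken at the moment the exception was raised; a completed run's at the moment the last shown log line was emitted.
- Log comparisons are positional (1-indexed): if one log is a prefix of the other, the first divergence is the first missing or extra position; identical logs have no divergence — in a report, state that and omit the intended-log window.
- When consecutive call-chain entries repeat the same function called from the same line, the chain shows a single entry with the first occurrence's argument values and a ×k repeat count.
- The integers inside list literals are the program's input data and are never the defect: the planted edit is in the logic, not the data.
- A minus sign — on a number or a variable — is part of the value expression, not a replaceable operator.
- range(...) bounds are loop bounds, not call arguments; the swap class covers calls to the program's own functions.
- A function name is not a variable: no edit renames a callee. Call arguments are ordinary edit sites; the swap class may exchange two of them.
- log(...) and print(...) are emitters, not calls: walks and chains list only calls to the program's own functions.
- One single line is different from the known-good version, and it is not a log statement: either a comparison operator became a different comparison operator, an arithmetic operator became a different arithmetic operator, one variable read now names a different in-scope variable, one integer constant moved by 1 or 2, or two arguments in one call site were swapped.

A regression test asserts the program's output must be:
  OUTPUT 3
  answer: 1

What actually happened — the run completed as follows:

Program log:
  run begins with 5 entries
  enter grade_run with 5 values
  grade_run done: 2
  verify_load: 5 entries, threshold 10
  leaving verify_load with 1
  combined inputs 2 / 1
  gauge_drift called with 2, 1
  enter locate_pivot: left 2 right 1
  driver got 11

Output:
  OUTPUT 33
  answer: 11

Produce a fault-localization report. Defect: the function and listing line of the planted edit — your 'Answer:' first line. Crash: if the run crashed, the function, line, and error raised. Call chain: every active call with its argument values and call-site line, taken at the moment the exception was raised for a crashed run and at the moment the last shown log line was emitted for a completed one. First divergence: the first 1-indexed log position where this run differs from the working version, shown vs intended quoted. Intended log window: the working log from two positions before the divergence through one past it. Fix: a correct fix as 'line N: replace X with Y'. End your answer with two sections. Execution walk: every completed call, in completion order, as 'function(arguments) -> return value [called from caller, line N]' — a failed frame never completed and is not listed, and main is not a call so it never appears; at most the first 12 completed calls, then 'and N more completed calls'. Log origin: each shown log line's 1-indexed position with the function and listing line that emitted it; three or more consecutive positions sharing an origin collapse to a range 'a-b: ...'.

Answer: the defect is in locate_pivot at line 22.
Key fact: The earliest visible damage is log position 9 — 'driver got 11' rather than the intended 'driver got 1'.
Call chain: main.
First divergence: position 9 — shown 'driver got 11', intended 'driver got 1'.
Intended log window:
  7: gauge_drift called with 2, 1
  8: enter locate_pivot: left 2 right 1
  9: driver got 1
Execution walk:
  grade_run([9, 11, 10, 11, 2]) -> 2  [called from main, line 34]
  verify_load([9, 11, 10, 11, 2], 10) -> 1  [called from main, line 35]
  locate_pivot(2, 1, 1) -> 11  [called from gauge_drift, line 28]
  gauge_drift(2, 1) -> 11  [called from main, line 37]
Origin of each log line:
  1: emitted by main (line 33)
  2: emitted by grade_run (line 2)
  3: emitted by grade_run (line 7)
  4: emitted by verify_load (line 11)
  5: emitted by verify_load (line 16)
  6: emitted by main (line 36)
  7: emitted by gauge_drift (line 25)
  8: emitted by locate_pivot (line 20)
  9: emitted by main (line 38)
A correct fix: line 22: replace `+` with `//`.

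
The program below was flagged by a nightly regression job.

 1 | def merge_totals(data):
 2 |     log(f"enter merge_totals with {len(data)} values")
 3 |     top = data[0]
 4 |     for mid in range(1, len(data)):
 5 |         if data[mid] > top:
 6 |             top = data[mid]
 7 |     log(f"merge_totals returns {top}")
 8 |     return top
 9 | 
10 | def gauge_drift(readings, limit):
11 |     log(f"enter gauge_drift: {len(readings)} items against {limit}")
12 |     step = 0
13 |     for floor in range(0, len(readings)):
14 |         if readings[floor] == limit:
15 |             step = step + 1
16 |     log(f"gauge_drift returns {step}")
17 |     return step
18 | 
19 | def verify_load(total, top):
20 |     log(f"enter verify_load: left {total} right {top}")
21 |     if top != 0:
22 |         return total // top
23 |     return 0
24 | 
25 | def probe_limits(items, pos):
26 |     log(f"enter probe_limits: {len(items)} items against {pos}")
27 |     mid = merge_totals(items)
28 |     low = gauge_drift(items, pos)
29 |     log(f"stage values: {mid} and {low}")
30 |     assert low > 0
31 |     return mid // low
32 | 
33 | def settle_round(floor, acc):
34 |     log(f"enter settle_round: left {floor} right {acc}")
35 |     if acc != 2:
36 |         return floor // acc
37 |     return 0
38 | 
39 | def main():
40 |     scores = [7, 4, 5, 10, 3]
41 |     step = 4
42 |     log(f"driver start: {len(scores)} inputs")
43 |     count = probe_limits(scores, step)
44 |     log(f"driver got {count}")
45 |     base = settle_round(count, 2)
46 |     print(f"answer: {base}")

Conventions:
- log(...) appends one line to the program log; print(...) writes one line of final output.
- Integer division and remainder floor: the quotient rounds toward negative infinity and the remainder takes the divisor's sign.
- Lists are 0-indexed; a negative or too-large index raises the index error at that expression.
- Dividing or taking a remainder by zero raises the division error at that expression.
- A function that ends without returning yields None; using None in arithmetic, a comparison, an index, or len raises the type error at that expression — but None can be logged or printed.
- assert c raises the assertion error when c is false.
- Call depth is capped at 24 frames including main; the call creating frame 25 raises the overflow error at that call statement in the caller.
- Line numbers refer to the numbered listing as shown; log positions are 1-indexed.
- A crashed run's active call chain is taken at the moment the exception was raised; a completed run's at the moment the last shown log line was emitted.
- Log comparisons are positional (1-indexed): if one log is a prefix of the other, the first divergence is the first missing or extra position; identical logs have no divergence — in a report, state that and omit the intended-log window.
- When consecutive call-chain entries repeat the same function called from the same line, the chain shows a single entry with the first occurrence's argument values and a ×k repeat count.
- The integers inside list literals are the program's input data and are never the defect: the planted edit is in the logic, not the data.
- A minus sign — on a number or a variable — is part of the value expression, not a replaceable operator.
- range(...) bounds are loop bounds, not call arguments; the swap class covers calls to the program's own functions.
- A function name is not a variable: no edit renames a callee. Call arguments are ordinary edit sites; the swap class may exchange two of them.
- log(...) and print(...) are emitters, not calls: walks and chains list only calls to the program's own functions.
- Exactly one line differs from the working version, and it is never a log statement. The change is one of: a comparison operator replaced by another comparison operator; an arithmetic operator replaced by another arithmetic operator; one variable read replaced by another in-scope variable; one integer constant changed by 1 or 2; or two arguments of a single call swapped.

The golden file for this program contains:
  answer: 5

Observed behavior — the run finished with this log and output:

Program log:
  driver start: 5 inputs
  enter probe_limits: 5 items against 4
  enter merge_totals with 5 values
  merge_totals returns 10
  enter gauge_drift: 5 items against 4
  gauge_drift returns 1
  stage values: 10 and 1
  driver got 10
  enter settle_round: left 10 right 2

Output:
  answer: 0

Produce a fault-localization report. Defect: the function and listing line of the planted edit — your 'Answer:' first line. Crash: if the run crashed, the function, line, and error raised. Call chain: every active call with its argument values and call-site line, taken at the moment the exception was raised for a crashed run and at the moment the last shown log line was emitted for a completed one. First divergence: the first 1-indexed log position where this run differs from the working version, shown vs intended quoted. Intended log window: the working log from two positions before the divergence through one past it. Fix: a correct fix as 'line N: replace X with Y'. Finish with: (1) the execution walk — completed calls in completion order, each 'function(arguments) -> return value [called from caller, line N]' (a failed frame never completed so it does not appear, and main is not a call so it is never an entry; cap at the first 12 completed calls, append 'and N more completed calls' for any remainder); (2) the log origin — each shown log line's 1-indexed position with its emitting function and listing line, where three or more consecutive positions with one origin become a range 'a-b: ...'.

Answer: the defect is in settle_round at line 35.
Key observation: Every logged value matches the working version; the printed result is what differs.
Call chain: main -> settle_round(10, 2) (called at line 45).
First divergence: none; the two logs match at every position.
Execution walk:
  merge_totals([7, 4, 5, 10, 3]) -> 10  [called from probe_limits, line 27]
  gauge_drift([7, 4, 5, 10, 3], 4) -> 1  [called from probe_limits, line 28]
  probe_limits([7, 4, 5, 10, 3], 4) -> 10  [called from main, line 43]
  settle_round(10, 2) -> 0  [called from main, line 45]
Log line origins:
  1 — main, line 42
  2 — probe_limits, line 26
  3 — merge_totals, line 2
  4 — merge_totals, line 7
  5 — gauge_drift, line 11
  6 — gauge_drift, line 16
  7 — probe_limits, line 29
  8 — main, line 44
  9 — settle_round, line 34
A correct fix: line 35: replace `2` with `0`.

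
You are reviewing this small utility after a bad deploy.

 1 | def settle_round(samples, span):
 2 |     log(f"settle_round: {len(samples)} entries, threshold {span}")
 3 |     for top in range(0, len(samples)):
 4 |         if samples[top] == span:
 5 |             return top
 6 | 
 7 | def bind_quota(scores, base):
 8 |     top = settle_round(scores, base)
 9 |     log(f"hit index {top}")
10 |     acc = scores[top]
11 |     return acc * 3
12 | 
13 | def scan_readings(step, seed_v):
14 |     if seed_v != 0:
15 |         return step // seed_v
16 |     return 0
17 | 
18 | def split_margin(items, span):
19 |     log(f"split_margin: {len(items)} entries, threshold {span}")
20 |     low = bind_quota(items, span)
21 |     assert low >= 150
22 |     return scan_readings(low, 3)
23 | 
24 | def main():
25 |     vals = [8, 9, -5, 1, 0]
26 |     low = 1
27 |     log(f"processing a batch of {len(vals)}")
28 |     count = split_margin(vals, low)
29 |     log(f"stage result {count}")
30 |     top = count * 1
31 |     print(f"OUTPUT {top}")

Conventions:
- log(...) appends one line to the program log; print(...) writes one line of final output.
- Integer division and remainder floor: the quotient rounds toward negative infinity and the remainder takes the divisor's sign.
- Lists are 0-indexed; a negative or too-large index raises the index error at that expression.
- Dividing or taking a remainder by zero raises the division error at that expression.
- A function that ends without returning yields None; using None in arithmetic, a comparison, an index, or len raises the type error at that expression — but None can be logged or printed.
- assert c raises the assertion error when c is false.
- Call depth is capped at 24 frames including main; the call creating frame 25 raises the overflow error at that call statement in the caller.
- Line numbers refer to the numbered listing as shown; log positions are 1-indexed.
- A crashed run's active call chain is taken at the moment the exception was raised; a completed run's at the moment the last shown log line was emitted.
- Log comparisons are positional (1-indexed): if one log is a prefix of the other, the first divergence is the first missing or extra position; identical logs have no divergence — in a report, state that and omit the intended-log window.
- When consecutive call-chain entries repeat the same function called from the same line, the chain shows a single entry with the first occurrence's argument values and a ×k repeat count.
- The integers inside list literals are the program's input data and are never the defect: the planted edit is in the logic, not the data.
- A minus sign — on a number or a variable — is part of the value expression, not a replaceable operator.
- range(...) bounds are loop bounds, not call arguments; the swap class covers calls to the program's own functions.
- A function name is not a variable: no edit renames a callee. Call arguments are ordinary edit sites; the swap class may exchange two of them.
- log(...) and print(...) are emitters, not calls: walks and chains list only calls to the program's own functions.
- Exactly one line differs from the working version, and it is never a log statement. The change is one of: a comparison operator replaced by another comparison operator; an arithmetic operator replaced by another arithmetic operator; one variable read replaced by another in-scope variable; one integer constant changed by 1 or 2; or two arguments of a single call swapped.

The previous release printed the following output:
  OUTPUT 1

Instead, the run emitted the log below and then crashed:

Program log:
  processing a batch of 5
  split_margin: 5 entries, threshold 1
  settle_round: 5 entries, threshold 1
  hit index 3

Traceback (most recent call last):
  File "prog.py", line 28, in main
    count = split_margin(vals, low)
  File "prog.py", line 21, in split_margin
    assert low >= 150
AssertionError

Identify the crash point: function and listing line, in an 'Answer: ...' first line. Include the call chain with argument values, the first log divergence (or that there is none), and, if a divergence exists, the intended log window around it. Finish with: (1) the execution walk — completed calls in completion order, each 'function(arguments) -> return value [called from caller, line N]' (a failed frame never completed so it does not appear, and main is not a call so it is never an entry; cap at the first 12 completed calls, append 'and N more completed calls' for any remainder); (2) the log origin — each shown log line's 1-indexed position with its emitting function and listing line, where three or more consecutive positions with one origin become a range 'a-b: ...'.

Answer: the error was raised in split_margin, line 21.
The tell: The log ends early — 4 lines, where the working version next logs 'stage result 1'.
Call chain: main -> split_margin([8, 9, -5, 1, 0], 1) (called at line 28).
First divergence: position 5; the shown log stops at 4 lines while the working version next logs 'stage result 1'.
Intended log window:
  3: settle_round: 5 entries, threshold 1
  4: hit index 3
  5: stage result 1
Execution walk:
  settle_round([8, 9, -5, 1, 0], 1) -> 3  [called from bind_quota, line 8]
  bind_quota([8, 9, -5, 1, 0], 1) -> 3  [called from split_margin, line 20]
Log origins:
  1: from main, line 27
  2: from split_margin, line 19
  3: from settle_round, line 2
  4: from bind_quota, line 9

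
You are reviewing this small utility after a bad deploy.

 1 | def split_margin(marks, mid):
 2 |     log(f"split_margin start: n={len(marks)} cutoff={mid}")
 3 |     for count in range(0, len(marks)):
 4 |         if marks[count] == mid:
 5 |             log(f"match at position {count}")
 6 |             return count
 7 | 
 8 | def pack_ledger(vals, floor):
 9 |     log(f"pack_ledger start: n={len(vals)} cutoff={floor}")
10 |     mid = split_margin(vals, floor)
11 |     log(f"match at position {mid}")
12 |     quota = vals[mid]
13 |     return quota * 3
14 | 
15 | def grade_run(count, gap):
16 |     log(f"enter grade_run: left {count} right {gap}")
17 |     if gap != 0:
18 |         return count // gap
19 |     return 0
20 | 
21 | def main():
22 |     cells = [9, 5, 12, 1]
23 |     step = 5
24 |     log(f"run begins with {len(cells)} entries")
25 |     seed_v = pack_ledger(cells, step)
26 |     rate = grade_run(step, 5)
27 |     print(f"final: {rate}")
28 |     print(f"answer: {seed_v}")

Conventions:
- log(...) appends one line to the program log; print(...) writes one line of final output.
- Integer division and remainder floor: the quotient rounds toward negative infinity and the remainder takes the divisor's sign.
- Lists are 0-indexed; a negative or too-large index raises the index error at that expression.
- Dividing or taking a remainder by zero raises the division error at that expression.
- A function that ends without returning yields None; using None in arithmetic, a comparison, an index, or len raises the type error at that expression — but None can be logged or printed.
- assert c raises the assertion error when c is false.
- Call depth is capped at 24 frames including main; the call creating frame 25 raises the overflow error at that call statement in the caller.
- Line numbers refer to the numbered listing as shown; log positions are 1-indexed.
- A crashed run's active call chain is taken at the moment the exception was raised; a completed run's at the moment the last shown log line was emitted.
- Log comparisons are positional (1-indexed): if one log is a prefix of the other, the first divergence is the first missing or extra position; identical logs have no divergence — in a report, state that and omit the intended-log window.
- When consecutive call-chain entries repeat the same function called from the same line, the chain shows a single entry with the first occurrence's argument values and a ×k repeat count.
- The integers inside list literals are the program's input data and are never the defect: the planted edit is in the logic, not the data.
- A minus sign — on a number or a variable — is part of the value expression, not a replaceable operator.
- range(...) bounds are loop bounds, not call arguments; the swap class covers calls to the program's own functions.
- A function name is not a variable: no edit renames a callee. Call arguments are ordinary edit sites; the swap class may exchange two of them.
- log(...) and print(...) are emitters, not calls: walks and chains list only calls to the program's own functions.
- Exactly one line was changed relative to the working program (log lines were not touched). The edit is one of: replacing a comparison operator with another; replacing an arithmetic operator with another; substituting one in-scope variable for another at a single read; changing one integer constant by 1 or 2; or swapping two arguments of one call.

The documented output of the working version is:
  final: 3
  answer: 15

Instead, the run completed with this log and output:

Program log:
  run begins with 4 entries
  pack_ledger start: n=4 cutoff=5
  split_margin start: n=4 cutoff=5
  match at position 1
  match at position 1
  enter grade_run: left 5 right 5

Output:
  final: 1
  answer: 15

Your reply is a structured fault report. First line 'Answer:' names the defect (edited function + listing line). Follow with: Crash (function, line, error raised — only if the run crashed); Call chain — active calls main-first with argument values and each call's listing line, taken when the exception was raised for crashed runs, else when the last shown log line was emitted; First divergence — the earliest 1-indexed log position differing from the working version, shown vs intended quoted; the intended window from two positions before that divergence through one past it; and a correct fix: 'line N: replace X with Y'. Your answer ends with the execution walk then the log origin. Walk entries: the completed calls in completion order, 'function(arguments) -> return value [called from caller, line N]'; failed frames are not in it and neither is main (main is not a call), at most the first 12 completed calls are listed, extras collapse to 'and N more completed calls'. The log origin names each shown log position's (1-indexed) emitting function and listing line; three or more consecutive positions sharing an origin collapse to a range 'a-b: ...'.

Answer: the defect is in main at line 26.
Key fact: The log first diverges at position 6: the faulty run prints 'enter grade_run: left 5 right 5' where the working version prints 'enter grade_run: left 15 right 5'.
Call chain: main -> grade_run(5, 5) (called at line 26).
First divergence: at position 6 the run shows 'enter grade_run: left 5 right 5' where the working version logs 'enter grade_run: left 15 right 5'.
Intended log window:
  4: match at position 1
  5: match at position 1
  6: enter grade_run: left 15 right 5
Execution walk:
  split_margin([9, 5, 12, 1], 5) -> 1  [called from pack_ledger, line 10]
  pack_ledger([9, 5, 12, 1], 5) -> 15  [called from main, line 25]
  grade_run(5, 5) -> 1  [called from main, line 26]
Origin of each log line:
  1: from main, line 24
  2: from pack_ledger, line 9
  3: from split_margin, line 2
  4: from split_margin, line 5
  5: from pack_ledger, line 11
  6: from grade_run, line 16
A correct fix: line 26: replace `step` with `seed_v`.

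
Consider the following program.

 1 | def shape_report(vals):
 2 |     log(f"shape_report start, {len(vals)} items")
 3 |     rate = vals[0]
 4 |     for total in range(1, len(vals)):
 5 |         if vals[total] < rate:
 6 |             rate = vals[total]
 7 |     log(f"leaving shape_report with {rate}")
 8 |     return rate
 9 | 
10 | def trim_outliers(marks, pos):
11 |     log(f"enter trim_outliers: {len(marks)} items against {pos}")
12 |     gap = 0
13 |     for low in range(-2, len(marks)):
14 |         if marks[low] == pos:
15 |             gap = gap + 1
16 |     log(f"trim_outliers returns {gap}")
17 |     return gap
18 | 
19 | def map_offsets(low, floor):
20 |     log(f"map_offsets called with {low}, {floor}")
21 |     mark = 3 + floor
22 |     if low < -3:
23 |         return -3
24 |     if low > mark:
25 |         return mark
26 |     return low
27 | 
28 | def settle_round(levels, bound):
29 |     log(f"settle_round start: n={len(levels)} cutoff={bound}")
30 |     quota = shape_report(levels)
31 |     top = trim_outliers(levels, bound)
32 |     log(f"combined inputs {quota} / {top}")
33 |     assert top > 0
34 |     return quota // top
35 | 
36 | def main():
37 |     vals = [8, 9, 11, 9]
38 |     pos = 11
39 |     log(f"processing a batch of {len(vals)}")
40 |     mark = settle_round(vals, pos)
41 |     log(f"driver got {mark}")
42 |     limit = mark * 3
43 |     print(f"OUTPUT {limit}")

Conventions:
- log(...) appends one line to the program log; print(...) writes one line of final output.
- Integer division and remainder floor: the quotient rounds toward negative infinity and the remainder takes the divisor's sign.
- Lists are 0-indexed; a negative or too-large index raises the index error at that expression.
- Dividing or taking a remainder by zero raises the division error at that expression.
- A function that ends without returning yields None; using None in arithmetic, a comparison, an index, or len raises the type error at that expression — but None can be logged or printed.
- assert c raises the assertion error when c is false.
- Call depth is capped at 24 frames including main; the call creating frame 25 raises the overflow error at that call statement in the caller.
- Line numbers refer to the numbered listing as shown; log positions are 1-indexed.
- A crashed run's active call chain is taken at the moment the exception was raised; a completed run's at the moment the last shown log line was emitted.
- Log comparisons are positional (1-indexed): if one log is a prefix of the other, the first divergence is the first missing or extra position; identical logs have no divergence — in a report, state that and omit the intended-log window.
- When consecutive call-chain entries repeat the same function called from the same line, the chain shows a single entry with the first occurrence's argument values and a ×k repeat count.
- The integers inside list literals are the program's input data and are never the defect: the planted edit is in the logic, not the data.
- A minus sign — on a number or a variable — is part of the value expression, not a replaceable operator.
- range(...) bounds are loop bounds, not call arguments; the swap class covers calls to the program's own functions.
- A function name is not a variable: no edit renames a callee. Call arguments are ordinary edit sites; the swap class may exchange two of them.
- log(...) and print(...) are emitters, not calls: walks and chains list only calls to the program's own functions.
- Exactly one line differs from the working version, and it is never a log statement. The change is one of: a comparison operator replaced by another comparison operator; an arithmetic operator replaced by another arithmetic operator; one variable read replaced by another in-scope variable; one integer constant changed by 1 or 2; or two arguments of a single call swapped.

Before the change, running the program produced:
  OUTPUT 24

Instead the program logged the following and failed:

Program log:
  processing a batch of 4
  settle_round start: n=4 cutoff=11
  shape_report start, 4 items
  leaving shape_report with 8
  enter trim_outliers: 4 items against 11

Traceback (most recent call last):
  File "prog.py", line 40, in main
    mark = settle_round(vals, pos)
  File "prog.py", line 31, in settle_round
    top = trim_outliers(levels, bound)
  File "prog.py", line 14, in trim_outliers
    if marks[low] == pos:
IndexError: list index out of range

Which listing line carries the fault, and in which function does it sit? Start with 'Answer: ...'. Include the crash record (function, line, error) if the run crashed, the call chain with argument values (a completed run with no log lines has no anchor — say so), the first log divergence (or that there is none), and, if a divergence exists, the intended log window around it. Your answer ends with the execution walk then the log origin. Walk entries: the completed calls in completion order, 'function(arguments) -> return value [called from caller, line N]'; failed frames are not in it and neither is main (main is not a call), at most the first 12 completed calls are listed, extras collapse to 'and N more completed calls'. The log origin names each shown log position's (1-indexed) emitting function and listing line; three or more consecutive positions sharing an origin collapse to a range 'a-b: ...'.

Answer: the defect is in trim_outliers at line 13.
Key observation: After 5 matching log lines the faulty run goes silent, while the working version continues with 'trim_outliers returns 1'.
Crash: trim_outliers, line 14, IndexError.
Call chain: main -> settle_round([8, 9, 11, 9], 11) (called at line 40) -> trim_outliers([8, 9, 11, 9], 11) (called at line 31).
First divergence: position 6 (shown log ended at 5 lines; the working version continues: 'trim_outliers returns 1').
Intended log window:
  4: leaving shape_report with 8
  5: enter trim_outliers: 4 items against 11
  6: trim_outliers returns 1
  7: combined inputs 8 / 1
Execution walk:
  shape_report([8, 9, 11, 9]) -> 8  [called from settle_round, line 30]
Log line origins:
  1 — main, line 39
  2 — settle_round, line 29
  3 — shape_report, line 2
  4 — shape_report, line 7
  5 — trim_outliers, line 11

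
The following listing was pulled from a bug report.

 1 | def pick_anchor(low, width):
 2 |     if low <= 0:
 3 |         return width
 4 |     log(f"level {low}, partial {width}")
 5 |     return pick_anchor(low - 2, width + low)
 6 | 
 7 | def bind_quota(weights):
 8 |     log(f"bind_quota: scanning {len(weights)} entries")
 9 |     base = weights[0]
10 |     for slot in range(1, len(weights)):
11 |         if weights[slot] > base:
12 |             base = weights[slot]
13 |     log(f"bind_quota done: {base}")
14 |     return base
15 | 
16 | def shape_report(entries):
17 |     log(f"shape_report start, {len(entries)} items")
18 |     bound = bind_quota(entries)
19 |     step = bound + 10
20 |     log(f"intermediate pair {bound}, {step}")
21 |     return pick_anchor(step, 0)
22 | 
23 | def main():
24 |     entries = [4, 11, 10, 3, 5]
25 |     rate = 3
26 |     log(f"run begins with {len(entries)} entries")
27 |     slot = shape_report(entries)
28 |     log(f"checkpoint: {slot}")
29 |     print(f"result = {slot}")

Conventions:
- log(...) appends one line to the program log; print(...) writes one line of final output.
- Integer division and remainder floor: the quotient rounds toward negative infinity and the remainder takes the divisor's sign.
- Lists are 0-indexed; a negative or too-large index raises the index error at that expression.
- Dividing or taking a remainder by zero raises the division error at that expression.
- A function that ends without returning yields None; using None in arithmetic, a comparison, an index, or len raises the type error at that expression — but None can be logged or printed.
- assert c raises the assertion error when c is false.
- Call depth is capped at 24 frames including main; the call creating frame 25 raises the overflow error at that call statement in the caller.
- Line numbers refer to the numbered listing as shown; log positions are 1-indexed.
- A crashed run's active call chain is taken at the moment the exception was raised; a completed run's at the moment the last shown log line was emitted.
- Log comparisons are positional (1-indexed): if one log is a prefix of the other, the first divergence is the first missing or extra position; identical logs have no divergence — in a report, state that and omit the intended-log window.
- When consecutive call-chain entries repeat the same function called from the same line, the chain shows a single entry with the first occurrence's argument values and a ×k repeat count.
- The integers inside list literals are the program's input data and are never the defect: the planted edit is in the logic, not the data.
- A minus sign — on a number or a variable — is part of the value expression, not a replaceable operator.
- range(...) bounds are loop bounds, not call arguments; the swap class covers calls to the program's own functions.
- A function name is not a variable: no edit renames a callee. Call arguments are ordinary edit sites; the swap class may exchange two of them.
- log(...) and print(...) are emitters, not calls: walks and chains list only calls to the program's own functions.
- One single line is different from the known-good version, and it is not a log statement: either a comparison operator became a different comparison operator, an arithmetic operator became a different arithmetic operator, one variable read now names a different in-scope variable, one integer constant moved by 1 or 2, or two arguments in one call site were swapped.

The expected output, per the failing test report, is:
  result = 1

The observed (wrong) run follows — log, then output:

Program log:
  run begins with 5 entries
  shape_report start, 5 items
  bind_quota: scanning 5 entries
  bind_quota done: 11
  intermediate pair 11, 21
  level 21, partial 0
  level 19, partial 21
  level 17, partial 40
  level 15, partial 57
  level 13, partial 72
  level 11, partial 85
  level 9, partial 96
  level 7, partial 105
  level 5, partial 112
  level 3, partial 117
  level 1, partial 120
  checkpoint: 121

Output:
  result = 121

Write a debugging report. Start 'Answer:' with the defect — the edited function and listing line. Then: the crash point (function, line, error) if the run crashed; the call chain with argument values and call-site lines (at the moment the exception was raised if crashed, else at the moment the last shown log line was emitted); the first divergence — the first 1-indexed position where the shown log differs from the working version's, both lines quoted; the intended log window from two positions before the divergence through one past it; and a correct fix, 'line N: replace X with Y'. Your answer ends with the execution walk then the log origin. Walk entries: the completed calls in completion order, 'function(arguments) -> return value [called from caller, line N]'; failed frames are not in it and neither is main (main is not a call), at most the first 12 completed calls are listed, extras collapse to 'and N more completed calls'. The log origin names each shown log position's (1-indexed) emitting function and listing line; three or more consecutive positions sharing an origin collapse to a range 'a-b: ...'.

Answer: the defect is in shape_report at line 19.
The tell: Everything matches until log position 5, which reads 'intermediate pair 11, 21' in place of 'intermediate pair 11, 1'.
Call chain: main.
First divergence: position 5; shown 'intermediate pair 11, 21' vs intended 'intermediate pair 11, 1'.
Intended log window:
  3: bind_quota: scanning 5 entries
  4: bind_quota done: 11
  5: intermediate pair 11, 1
  6: level 1, partial 0
Execution walk:
  bind_quota([4, 11, 10, 3, 5]) -> 11  [called from shape_report, line 18]
  pick_anchor(-1, 121) -> 121  [called from pick_anchor, line 5]
  pick_anchor(1, 120) -> 121  [called from pick_anchor, line 5]
  pick_anchor(3, 117) -> 121  [called from pick_anchor, line 5]
  pick_anchor(5, 112) -> 121  [called from pick_anchor, line 5]
  pick_anchor(7, 105) -> 121  [called from pick_anchor, line 5]
  pick_anchor(9, 96) -> 121  [called from pick_anchor, line 5]
  pick_anchor(11, 85) -> 121  [called from pick_anchor, line 5]
  pick_anchor(13, 72) -> 121  [called from pick_anchor, line 5]
  pick_anchor(15, 57) -> 121  [called from pick_anchor, line 5]
  pick_anchor(17, 40) -> 121  [called from pick_anchor, line 5]
  pick_anchor(19, 21) -> 121  [called from pick_anchor, line 5]
  ... and 2 more completed calls
Log origin:
  1: emitted by main (line 26)
  2: emitted by shape_report (line 17)
  3: emitted by bind_quota (line 8)
  4: emitted by bind_quota (line 13)
  5: emitted by shape_report (line 20)
  6-16: emitted by pick_anchor (line 4)
  17: emitted by main (line 28)
A correct fix: line 19: replace `+` with `%`.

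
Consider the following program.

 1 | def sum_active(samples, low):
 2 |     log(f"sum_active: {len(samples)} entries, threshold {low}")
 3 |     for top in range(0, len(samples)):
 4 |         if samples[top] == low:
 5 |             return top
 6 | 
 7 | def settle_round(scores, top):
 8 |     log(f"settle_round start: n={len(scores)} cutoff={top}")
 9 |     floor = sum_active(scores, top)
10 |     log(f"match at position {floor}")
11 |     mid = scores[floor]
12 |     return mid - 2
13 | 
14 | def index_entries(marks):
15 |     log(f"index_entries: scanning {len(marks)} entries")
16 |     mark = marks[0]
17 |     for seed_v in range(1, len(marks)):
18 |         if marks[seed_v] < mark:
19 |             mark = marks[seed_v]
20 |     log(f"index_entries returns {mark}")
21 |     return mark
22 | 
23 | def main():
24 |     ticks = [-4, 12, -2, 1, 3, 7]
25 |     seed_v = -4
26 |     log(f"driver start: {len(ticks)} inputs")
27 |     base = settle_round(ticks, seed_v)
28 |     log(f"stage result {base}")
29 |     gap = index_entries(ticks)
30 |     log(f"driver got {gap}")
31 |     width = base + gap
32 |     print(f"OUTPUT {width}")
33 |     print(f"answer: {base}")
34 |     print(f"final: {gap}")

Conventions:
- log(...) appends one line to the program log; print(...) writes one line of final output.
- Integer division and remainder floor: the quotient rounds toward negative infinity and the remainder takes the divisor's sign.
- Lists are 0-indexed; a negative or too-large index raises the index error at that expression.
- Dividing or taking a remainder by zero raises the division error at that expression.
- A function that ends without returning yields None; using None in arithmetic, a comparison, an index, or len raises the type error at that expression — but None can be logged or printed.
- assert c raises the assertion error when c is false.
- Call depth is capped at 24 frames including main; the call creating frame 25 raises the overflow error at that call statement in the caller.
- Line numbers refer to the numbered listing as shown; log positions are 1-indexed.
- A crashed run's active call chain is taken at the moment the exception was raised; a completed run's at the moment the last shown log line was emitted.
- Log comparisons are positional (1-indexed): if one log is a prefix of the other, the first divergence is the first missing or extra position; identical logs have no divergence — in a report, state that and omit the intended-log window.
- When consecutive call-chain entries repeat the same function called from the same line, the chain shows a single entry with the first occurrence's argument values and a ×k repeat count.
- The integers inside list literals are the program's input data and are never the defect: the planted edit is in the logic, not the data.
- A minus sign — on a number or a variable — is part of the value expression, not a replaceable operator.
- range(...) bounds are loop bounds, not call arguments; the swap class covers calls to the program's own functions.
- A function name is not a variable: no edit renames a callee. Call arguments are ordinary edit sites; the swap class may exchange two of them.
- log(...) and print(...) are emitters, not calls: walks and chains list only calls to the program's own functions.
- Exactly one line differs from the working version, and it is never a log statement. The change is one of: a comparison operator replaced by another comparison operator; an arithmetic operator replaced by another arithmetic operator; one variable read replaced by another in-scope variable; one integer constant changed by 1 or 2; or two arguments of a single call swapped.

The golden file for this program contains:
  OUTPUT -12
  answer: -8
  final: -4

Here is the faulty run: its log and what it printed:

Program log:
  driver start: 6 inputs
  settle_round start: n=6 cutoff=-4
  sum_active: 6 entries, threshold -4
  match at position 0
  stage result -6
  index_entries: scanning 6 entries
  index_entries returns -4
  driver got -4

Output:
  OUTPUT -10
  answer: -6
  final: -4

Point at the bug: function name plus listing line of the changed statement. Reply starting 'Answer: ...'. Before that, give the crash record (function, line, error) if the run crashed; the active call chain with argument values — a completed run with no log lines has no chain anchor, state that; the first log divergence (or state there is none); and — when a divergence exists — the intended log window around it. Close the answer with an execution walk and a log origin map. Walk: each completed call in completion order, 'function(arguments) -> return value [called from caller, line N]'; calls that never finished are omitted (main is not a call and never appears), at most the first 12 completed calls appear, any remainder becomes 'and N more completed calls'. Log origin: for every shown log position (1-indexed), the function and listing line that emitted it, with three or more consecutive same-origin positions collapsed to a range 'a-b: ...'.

Answer: the defect is in settle_round at line 12.
Core observation: Everything matches until log position 5, which reads 'stage result -6' in place of 'stage result -8'.
Call chain: main.
First divergence: position 5 — shown 'stage result -6', intended 'stage result -8'.
Intended log window:
  3: sum_active: 6 entries, threshold -4
  4: match at position 0
  5: stage result -8
  6: index_entries: scanning 6 entries
Execution walk:
  sum_active([-4, 12, -2, 1, 3, 7], -4) -> 0  [called from settle_round, line 9]
  settle_round([-4, 12, -2, 1, 3, 7], -4) -> -6  [called from main, line 27]
  index_entries([-4, 12, -2, 1, 3, 7]) -> -4  [called from main, line 29]
Origin of each log line:
  1 — main, line 26
  2 — settle_round, line 8
  3 — sum_active, line 2
  4 — settle_round, line 10
  5 — main, line 28
  6 — index_entries, line 15
  7 — index_entries, line 20
  8 — main, line 30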